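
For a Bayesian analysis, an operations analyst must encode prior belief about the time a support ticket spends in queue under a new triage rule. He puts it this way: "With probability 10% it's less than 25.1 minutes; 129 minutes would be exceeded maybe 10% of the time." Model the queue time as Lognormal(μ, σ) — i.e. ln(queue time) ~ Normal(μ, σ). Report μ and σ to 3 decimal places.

If T ~ Lognormal(μ,σ) then ln T ~ Normal(μ,σ), so the p-quantile of ln T is μ + z_p·σ.
ln(25.1) = 3.223 and ln(129) = 4.86; z_{0.1} = -1.282, z_{0.9} = 1.282.
σ = (4.86 − 3.223)/(1.282 − (-1.282)) = 0.639.
μ = 3.223 − (-1.282)·0.639 = 4.041.

μ ≈ 4.041, σ ≈ 0.639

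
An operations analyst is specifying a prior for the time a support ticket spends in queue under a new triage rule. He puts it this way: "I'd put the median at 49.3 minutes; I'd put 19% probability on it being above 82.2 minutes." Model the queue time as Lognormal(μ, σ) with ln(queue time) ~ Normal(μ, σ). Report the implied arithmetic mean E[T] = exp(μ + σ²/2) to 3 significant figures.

E[T] ≈ 58.4 minutes

If T ~ Lognormal(μ,σ) then ln T ~ Normal(μ,σ), so the p-quantile of ln T is μ + z_p·σ.
ln(49.3) = 3.898 and ln(82.2) = 4.409; z_{0.5} = 0, z_{0.81} = 0.8779.
σ = (4.409 − 3.898)/(0.8779 − (0)) = 0.582.
μ = 3.898 − (0)·0.582 = 3.898.
E[T] = exp(μ + σ²/2) = exp(3.898 + 0.1696) = 58.4 minutes.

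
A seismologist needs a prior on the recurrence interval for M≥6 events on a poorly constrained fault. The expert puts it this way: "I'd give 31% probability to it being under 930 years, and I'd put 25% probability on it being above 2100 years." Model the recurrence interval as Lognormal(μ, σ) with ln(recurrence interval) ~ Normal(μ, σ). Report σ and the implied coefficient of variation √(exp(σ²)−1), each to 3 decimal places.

If T ~ Lognormal(μ,σ) then ln T ~ Normal(μ,σ), so the p-quantile of ln T is μ + z_p·σ.
ln(930) = 6.835 and ln(2100) = 7.65; z_{0.31} = -0.4959, z_{0.75} = 0.6745.
σ = (7.65 − 6.835)/(0.6745 − (-0.4959)) = 0.696.
μ = 6.835 − (-0.4959)·0.696 = 7.180.
CV = √(exp(σ²)−1) = √(exp(0.4844)−1) = 0.789.

σ ≈ 0.696, CV ≈ 0.789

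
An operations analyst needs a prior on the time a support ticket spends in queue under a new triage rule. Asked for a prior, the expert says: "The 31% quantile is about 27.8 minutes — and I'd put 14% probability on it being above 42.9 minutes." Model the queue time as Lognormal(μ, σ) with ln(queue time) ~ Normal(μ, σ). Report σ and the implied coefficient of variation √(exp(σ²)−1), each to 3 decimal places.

σ ≈ 0.275, CV ≈ 0.281

If T ~ Lognormal(μ,σ) then ln T ~ Normal(μ,σ), so the p-quantile of ln T is μ + z_p·σ.
ln(27.8) = 3.325 and ln(42.9) = 3.759; z_{0.31} = -0.4959, z_{0.86} = 1.08.
σ = (3.759 − 3.325)/(1.08 − (-0.4959)) = 0.275.
μ = 3.325 − (-0.4959)·0.275 = 3.462.
CV = √(exp(σ²)−1) = √(exp(0.0758)−1) = 0.281.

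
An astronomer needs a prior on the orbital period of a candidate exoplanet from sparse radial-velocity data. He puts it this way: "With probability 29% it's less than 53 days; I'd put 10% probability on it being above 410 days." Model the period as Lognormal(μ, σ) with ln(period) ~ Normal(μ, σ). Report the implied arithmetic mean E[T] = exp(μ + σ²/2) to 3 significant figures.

If T ~ Lognormal(μ,σ) then ln T ~ Normal(μ,σ), so the p-quantile of ln T is μ + z_p·σ.
ln(53) = 3.97 and ln(410) = 6.016; z_{0.29} = -0.5534, z_{0.9} = 1.282.
σ = (6.016 − 3.97)/(1.282 − (-0.5534)) = 1.115.
μ = 3.97 − (-0.5534)·1.115 = 4.587.
E[T] = exp(μ + σ²/2) = exp(4.587 + 0.6216) = 183 days.

E[T] ≈ 183 days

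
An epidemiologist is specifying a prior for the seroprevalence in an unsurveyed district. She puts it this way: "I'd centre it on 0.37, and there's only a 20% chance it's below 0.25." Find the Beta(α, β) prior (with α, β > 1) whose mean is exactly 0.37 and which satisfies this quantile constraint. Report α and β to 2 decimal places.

α ≈ 4.39, β ≈ 7.47

With mean 0.37 fixed, write α = 0.37s, β = 0.63s where s = α+β.
Need P(θ < 0.25) = 0.2 under Beta(0.37s, 0.63s). Normal approximation: (q−m)/√(m(1−m)/s) ≈ z_{0.2} = -0.842, so s ≈ 0.37·0.63·(-0.842)²/(0.25−0.37)² = 11.5.
At s = 11.5: P(θ<0.25) ≈ 0.205. Adjusting to match 0.2 gives s ≈ 11.85.
So α = 0.37·11.85 ≈ 4.39, β = 0.63·11.85 ≈ 7.47.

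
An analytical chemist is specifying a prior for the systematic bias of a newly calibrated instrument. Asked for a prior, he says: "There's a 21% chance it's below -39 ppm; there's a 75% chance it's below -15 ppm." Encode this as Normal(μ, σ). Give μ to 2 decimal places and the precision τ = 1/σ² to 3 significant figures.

The p-quantile of Normal(μ,σ) is μ + z_p·σ, with z_{0.21} = -0.8064 and z_{0.75} = 0.6745.
Eliminate σ: μ = (z₂·x₁ − z₁·x₂)/(z₂ − z₁) = (0.6745·-39 − (-0.8064)·-15)/1.481 = -25.93.
Then σ = (x₂ − x₁)/(z₂ − z₁) = (-15 − -39)/1.481 = 16.21.
Precision τ = 1/σ² = 1/16.21² = 0.00381.

μ = -25.93, τ = 0.00381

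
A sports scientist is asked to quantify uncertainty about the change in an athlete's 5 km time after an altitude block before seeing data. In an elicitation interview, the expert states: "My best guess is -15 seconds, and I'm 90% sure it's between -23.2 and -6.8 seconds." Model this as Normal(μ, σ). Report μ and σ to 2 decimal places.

A symmetric 90% interval runs μ ± z·σ with z = 1.645.
Half-width = 8.2, so σ = 8.2/1.645 = 4.99.
μ is the stated best guess, -15.00.

μ = -15.00, σ = 4.99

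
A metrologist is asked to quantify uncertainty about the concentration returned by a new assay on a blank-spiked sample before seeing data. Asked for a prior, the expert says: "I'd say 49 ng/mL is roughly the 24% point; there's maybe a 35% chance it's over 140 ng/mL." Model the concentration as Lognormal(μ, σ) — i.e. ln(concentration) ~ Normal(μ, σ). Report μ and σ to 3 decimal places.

μ ≈ 4.571, σ ≈ 0.962

If T ~ Lognormal(μ,σ) then ln T ~ Normal(μ,σ), so the p-quantile of ln T is μ + z_p·σ.
ln(49) = 3.892 and ln(140) = 4.942; z_{0.24} = -0.7063, z_{0.65} = 0.3853.
σ = (4.942 − 3.892)/(0.3853 − (-0.7063)) = 0.962.
μ = 3.892 − (-0.7063)·0.962 = 4.571.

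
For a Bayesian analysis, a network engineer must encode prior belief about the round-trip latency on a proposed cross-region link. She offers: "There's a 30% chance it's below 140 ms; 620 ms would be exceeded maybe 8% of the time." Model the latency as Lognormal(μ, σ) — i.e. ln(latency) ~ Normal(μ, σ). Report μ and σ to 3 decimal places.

μ ≈ 5.346, σ ≈ 0.771

If T ~ Lognormal(μ,σ) then ln T ~ Normal(μ,σ), so the p-quantile of ln T is μ + z_p·σ.
ln(140) = 4.942 and ln(620) = 6.43; z_{0.3} = -0.5244, z_{0.92} = 1.405.
σ = (6.43 − 4.942)/(1.405 − (-0.5244)) = 0.771.
μ = 4.942 − (-0.5244)·0.771 = 5.346.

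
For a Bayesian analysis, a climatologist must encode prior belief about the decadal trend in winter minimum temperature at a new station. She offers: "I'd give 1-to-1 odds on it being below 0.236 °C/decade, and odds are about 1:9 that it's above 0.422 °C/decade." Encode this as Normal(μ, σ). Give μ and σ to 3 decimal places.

For Normal(μ,σ), the p-quantile is μ + z_p·σ. Here z_{0.5} = 0, z_{0.9} = 1.282.
So 0.236 = μ + 0σ and 0.422 = μ + 1.282σ.
Subtracting: σ = (0.422 − 0.236)/(1.282 − (0)) = 0.145.
Then μ = 0.236 − (0)·0.145 = 0.236.

μ = 0.236, σ = 0.145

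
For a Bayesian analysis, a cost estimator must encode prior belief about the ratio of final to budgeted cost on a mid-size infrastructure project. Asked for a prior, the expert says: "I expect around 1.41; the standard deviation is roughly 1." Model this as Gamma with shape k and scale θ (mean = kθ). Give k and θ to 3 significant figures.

k ≈ 1.99, θ ≈ 0.709

For Gamma(k, scale θ): mean = kθ, variance = kθ², so CV = 1/√k.
CV = SD/mean = 1/1.41 = 0.7092, hence k = 1/CV² = 1.99.
Then θ = mean/k = 1.41/1.99 = 0.709.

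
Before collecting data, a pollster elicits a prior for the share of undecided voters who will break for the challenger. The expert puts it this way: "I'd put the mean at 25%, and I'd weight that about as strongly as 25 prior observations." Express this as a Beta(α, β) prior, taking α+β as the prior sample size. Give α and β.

α = 6.25, β = 18.75

Under the effective-sample-size interpretation, Beta(α, β) has prior mean α/(α+β) and prior sample size α+β.
So α+β = 25 and α/(α+β) = 0.25, giving α = 0.25·25 = 6.25 and β = 25 − 6.25 = 18.75.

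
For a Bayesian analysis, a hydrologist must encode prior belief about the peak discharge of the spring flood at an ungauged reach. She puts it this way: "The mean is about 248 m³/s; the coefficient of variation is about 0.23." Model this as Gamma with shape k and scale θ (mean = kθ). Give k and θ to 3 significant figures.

For Gamma(k, scale θ): mean = kθ, variance = kθ², so CV = 1/√k.
CV = 0.23, hence k = 1/CV² = 18.9.
Then θ = mean/k = 248/18.9 = 13.1.

k ≈ 18.9, θ ≈ 13.1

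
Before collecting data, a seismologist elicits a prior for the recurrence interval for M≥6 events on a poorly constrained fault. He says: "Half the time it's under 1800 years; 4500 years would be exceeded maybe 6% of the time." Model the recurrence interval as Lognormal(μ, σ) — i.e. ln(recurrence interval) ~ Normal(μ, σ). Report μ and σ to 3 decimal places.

μ ≈ 7.496, σ ≈ 0.589

If T ~ Lognormal(μ,σ) then ln T ~ Normal(μ,σ), so the p-quantile of ln T is μ + z_p·σ.
ln(1800) = 7.496 and ln(4500) = 8.412; z_{0.5} = 0, z_{0.94} = 1.555.
σ = (8.412 − 7.496)/(1.555 − (0)) = 0.589.
μ = 7.496 − (0)·0.589 = 7.496.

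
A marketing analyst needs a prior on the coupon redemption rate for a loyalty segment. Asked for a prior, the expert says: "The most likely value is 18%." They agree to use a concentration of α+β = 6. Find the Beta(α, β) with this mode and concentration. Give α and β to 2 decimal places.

For α,β > 1 the Beta mode is (α−1)/(α+β−2). With α+β = 6, the mode is (α−1)/4.
Set (α−1)/4 = 0.18 → α = 1 + 0.18·4 = 1.72.
β = 6 − α = 4.28.

α = 1.72, β = 4.28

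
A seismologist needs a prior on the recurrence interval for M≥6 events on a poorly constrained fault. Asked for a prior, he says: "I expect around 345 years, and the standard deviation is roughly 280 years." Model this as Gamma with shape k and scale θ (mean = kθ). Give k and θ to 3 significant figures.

For Gamma(k, scale θ): mean = kθ, variance = kθ², so CV = 1/√k.
CV = SD/mean = 280/345 = 0.8116, hence k = 1/CV² = 1.52.
Then θ = mean/k = 345/1.52 = 227.

k ≈ 1.52, θ ≈ 227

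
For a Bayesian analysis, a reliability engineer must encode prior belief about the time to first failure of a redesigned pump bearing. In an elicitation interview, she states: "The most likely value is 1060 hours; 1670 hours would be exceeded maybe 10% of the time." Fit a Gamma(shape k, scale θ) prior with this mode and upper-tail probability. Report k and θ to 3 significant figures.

k ≈ 10.1, θ ≈ 117

Gamma(k,θ) with k>1 has mode (k−1)θ, so θ = 1060/(k−1).
Need P(X < 1670) = 0.9 with θ tied to k this way. Start at k = 2, θ = 1060: P(X<1670) ≈ 0.467.
Too low — raise k to concentrate. Iterating converges to k ≈ 10.1.
Then θ = 1060/(10.1−1) ≈ 117.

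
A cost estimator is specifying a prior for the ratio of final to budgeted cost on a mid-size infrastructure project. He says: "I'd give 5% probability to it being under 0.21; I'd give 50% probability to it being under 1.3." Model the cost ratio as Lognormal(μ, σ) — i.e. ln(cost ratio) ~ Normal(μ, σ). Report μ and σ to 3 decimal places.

μ ≈ 0.262, σ ≈ 1.108

If T ~ Lognormal(μ,σ) then ln T ~ Normal(μ,σ), so the p-quantile of ln T is μ + z_p·σ.
ln(0.21) = -1.561 and ln(1.3) = 0.2624; z_{0.05} = -1.645, z_{0.5} = 0.
σ = (0.2624 − -1.561)/(0 − (-1.645)) = 1.108.
μ = -1.561 − (-1.645)·1.108 = 0.262.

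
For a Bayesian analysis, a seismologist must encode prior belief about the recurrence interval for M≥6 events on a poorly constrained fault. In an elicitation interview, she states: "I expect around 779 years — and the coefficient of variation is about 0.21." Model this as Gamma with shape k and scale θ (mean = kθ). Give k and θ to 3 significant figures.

k ≈ 22.7, θ ≈ 34.4

For Gamma(k, scale θ): mean = kθ, variance = kθ², so CV = 1/√k.
CV = 0.21, hence k = 1/CV² = 22.7.
Then θ = mean/k = 779/22.7 = 34.4.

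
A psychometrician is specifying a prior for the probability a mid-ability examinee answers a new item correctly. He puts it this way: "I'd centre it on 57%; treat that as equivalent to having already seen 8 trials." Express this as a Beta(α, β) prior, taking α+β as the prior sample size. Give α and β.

α = 4.56, β = 3.44

Under the effective-sample-size interpretation, Beta(α, β) has prior mean α/(α+β) and prior sample size α+β.
So α+β = 8 and α/(α+β) = 0.57, giving α = 0.57·8 = 4.56 and β = 8 − 4.56 = 3.44.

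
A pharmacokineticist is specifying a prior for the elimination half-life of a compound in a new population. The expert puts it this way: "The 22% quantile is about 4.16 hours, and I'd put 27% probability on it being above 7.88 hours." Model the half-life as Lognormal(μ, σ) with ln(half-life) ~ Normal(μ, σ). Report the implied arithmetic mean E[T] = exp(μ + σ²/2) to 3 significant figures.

E[T] ≈ 6.61 hours

If T ~ Lognormal(μ,σ) then ln T ~ Normal(μ,σ), so the p-quantile of ln T is μ + z_p·σ.
ln(4.16) = 1.426 and ln(7.88) = 2.064; z_{0.22} = -0.7722, z_{0.73} = 0.6128.
σ = (2.064 − 1.426)/(0.6128 − (-0.7722)) = 0.461.
μ = 1.426 − (-0.7722)·0.461 = 1.782.
E[T] = exp(μ + σ²/2) = exp(1.782 + 0.1064) = 6.61 hours.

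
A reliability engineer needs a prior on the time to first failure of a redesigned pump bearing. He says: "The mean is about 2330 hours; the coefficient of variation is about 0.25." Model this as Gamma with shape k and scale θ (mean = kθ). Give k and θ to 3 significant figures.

k ≈ 16, θ ≈ 146

For Gamma(k, scale θ): mean = kθ, variance = kθ², so CV = 1/√k.
CV = 0.25, hence k = 1/CV² = 16.
Then θ = mean/k = 2330/16 = 146.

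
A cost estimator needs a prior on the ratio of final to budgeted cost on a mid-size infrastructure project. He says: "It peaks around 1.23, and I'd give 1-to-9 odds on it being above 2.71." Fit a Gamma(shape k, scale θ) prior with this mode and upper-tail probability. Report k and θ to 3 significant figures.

Gamma(k,θ) with k>1 has mode (k−1)θ, so θ = 1.23/(k−1).
Need P(X < 2.71) = 0.9 with θ tied to k this way. Start at k = 2, θ = 1.23: P(X<2.71) ≈ 0.646.
Too low — raise k to concentrate. Iterating converges to k ≈ 4.08.
Then θ = 1.23/(4.08−1) ≈ 0.399.

k ≈ 4.08, θ ≈ 0.399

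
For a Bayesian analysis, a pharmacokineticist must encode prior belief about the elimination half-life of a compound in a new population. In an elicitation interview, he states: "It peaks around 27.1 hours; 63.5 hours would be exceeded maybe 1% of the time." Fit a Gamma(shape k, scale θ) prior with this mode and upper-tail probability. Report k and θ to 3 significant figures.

k ≈ 7.56, θ ≈ 4.13

Gamma(k,θ) with k>1 has mode (k−1)θ, so θ = 27.1/(k−1).
Need P(X < 63.5) = 0.99 with θ tied to k this way. Start at k = 2, θ = 27.1: P(X<63.5) ≈ 0.679.
Too low — raise k to concentrate. Iterating converges to k ≈ 7.56.
Then θ = 27.1/(7.56−1) ≈ 4.13.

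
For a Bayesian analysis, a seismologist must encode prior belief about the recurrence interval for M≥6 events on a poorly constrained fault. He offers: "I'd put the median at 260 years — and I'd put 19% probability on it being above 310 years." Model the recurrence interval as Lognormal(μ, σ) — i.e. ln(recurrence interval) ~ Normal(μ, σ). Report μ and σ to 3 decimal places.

μ ≈ 5.561, σ ≈ 0.200

If T ~ Lognormal(μ,σ) then ln T ~ Normal(μ,σ), so the p-quantile of ln T is μ + z_p·σ.
ln(260) = 5.561 and ln(310) = 5.737; z_{0.5} = 0, z_{0.81} = 0.8779.
σ = (5.737 − 5.561)/(0.8779 − (0)) = 0.200.
μ = 5.561 − (0)·0.200 = 5.561.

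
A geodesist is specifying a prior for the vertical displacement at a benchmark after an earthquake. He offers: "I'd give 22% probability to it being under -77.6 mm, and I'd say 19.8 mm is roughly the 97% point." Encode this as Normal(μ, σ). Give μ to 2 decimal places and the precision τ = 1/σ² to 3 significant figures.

The p-quantile of Normal(μ,σ) is μ + z_p·σ, with z_{0.22} = -0.7722 and z_{0.97} = 1.881.
Eliminate σ: μ = (z₂·x₁ − z₁·x₂)/(z₂ − z₁) = (1.881·-77.6 − (-0.7722)·19.8)/2.653 = -49.25.
Then σ = (x₂ − x₁)/(z₂ − z₁) = (19.8 − -77.6)/2.653 = 36.71.
Precision τ = 1/σ² = 1/36.71² = 0.000742.

μ = -49.25, τ = 0.000742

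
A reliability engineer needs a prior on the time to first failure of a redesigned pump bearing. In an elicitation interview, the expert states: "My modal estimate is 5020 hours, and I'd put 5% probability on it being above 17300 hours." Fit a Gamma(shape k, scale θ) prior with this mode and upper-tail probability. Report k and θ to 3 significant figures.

Gamma(k,θ) with k>1 has mode (k−1)θ, so θ = 5020/(k−1).
Need P(X < 17300) = 0.95 with θ tied to k this way. Start at k = 2, θ = 5020: P(X<17300) ≈ 0.858.
Too low — raise k to concentrate. Iterating converges to k ≈ 2.69.
Then θ = 5020/(2.69−1) ≈ 2970.

k ≈ 2.69, θ ≈ 2970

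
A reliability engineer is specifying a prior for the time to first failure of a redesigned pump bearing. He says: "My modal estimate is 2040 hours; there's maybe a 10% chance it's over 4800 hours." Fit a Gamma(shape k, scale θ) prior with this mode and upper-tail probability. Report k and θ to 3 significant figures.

Gamma(k,θ) with k>1 has mode (k−1)θ, so θ = 2040/(k−1).
Need P(X < 4800) = 0.9 with θ tied to k this way. Start at k = 2, θ = 2040: P(X<4800) ≈ 0.681.
Too low — raise k to concentrate. Iterating converges to k ≈ 3.63.
Then θ = 2040/(3.63−1) ≈ 777.

k ≈ 3.63, θ ≈ 777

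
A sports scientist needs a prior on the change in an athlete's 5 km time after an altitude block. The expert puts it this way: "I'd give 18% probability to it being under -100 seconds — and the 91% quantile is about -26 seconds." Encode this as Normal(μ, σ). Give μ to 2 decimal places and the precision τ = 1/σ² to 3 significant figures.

μ = -69.98, τ = 0.00093

The p-quantile of Normal(μ,σ) is μ + z_p·σ, with z_{0.18} = -0.9154 and z_{0.91} = 1.341.
Eliminate σ: μ = (z₂·x₁ − z₁·x₂)/(z₂ − z₁) = (1.341·-100 − (-0.9154)·-26)/2.256 = -69.98.
Then σ = (x₂ − x₁)/(z₂ − z₁) = (-26 − -100)/2.256 = 32.80.
Precision τ = 1/σ² = 1/32.8² = 0.00093.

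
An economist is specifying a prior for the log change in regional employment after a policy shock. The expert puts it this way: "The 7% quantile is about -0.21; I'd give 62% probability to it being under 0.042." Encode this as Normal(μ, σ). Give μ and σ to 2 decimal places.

μ = -0.00, σ = 0.14

The p-quantile of Normal(μ,σ) is μ + z_p·σ, with z_{0.07} = -1.476 and z_{0.62} = 0.3055.
Eliminate σ: μ = (z₂·x₁ − z₁·x₂)/(z₂ − z₁) = (0.3055·-0.21 − (-1.476)·0.042)/1.781 = -0.00.
Then σ = (x₂ − x₁)/(z₂ − z₁) = (0.042 − -0.21)/1.781 = 0.14.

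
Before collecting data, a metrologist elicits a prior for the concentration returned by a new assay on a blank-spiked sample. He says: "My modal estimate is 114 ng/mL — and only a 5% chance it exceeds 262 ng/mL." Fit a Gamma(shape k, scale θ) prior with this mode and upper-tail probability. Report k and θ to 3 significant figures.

k ≈ 4.96, θ ≈ 28.8

Gamma(k,θ) with k>1 has mode (k−1)θ, so θ = 114/(k−1).
Need P(X < 262) = 0.95 with θ tied to k this way. Start at k = 2, θ = 114: P(X<262) ≈ 0.669.
Too low — raise k to concentrate. Iterating converges to k ≈ 4.96.
Then θ = 114/(4.96−1) ≈ 28.8.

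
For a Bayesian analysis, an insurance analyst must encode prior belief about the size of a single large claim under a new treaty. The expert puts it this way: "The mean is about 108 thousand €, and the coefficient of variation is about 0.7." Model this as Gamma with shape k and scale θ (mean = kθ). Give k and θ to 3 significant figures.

For Gamma(k, scale θ): mean = kθ, variance = kθ², so CV = 1/√k.
CV = 0.7, hence k = 1/CV² = 2.04.
Then θ = mean/k = 108/2.04 = 52.9.

k ≈ 2.04, θ ≈ 52.9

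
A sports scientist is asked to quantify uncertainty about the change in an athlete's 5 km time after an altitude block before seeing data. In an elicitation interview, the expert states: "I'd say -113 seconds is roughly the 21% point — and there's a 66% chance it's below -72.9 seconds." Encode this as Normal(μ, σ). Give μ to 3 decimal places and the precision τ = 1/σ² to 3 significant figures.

μ = -86.470, τ = 0.000924

The p-quantile of Normal(μ,σ) is μ + z_p·σ, with z_{0.21} = -0.8064 and z_{0.66} = 0.4125.
Eliminate σ: μ = (z₂·x₁ − z₁·x₂)/(z₂ − z₁) = (0.4125·-113 − (-0.8064)·-72.9)/1.219 = -86.470.
Then σ = (x₂ − x₁)/(z₂ − z₁) = (-72.9 − -113)/1.219 = 32.899.
Precision τ = 1/σ² = 1/32.9² = 0.000924.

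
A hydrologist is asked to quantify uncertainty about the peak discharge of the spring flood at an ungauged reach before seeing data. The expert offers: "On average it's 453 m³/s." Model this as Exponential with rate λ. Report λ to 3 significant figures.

Exponential mean = 1/λ, so λ = 1/453.0 = 0.00221.

λ ≈ 0.00221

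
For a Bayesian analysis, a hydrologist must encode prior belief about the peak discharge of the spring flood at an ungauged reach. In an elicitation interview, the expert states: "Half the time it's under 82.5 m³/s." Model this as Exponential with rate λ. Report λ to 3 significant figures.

Exponential median = ln 2 / λ, so λ = ln 2 / 82.5 = 0.0084.

λ ≈ 0.0084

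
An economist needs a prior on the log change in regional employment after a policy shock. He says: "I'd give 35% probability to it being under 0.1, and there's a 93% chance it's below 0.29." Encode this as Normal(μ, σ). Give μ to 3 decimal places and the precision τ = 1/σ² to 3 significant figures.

For Normal(μ,σ), the p-quantile is μ + z_p·σ. Here z_{0.35} = -0.3853, z_{0.93} = 1.476.
So 0.1 = μ − 0.3853σ and 0.29 = μ + 1.476σ.
Subtracting: σ = (0.29 − 0.1)/(1.476 − (-0.3853)) = 0.102.
Then μ = 0.1 − (-0.3853)·0.102 = 0.139.
Precision τ = 1/σ² = 1/0.1021² = 95.9.

μ = 0.139, τ = 95.9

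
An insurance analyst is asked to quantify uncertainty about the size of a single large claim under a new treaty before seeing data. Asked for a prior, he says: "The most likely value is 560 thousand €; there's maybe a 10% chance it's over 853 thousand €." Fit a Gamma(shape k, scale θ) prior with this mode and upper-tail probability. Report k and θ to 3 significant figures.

k ≈ 11.5, θ ≈ 53.2

Gamma(k,θ) with k>1 has mode (k−1)θ, so θ = 560/(k−1).
Need P(X < 853) = 0.9 with θ tied to k this way. Start at k = 2, θ = 560: P(X<853) ≈ 0.450.
Too low — raise k to concentrate. Iterating converges to k ≈ 11.5.
Then θ = 560/(11.5−1) ≈ 53.2.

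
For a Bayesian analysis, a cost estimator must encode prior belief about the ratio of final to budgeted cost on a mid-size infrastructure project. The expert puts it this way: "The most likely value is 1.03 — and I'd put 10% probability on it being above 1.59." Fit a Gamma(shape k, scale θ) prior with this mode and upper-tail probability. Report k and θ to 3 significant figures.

Gamma(k,θ) with k>1 has mode (k−1)θ, so θ = 1.03/(k−1).
Need P(X < 1.59) = 0.9 with θ tied to k this way. Start at k = 2, θ = 1.03: P(X<1.59) ≈ 0.457.
Too low — raise k to concentrate. Iterating converges to k ≈ 10.9.
Then θ = 1.03/(10.9−1) ≈ 0.104.

k ≈ 10.9, θ ≈ 0.104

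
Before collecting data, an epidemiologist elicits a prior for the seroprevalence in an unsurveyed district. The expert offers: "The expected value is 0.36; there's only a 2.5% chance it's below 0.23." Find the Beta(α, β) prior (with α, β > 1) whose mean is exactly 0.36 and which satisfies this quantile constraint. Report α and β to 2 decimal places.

With mean 0.36 fixed, write α = 0.36s, β = 0.64s where s = α+β.
Need P(θ < 0.23) = 0.025 under Beta(0.36s, 0.64s). Normal approximation: (q−m)/√(m(1−m)/s) ≈ z_{0.025} = -1.96, so s ≈ 0.36·0.64·(-1.96)²/(0.23−0.36)² = 52.4.
At s = 52.4: P(θ<0.23) ≈ 0.019. Adjusting to match 0.025 gives s ≈ 46.55.
So α = 0.36·46.55 ≈ 16.76, β = 0.64·46.55 ≈ 29.79.

α ≈ 16.76, β ≈ 29.79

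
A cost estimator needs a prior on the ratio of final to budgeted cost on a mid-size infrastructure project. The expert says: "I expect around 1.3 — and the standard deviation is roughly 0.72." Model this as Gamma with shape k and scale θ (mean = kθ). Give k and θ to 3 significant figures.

k ≈ 3.26, θ ≈ 0.399

For Gamma(k, scale θ): mean = kθ, variance = kθ², so CV = 1/√k.
CV = SD/mean = 0.72/1.3 = 0.5538, hence k = 1/CV² = 3.26.
Then θ = mean/k = 1.3/3.26 = 0.399.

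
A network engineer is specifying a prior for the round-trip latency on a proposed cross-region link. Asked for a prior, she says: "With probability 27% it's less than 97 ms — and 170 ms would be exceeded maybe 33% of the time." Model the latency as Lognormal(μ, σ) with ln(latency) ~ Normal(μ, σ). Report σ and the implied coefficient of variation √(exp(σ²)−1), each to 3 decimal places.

If T ~ Lognormal(μ,σ) then ln T ~ Normal(μ,σ), so the p-quantile of ln T is μ + z_p·σ.
ln(97) = 4.575 and ln(170) = 5.136; z_{0.27} = -0.6128, z_{0.67} = 0.4399.
σ = (5.136 − 4.575)/(0.4399 − (-0.6128)) = 0.533.
μ = 4.575 − (-0.6128)·0.533 = 4.901.
CV = √(exp(σ²)−1) = √(exp(0.2841)−1) = 0.573.

σ ≈ 0.533, CV ≈ 0.573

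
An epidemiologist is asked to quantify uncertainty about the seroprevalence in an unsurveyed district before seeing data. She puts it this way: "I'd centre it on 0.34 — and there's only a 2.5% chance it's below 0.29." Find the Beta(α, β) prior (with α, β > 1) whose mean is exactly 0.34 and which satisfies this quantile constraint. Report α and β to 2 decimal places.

α ≈ 112.54, β ≈ 218.47

With mean 0.34 fixed, write α = 0.34s, β = 0.66s where s = α+β.
Need P(θ < 0.29) = 0.025 under Beta(0.34s, 0.66s). Normal approximation: (q−m)/√(m(1−m)/s) ≈ z_{0.025} = -1.96, so s ≈ 0.34·0.66·(-1.96)²/(0.29−0.34)² = 344.8.
At s = 344.8: P(θ<0.29) ≈ 0.023. Adjusting to match 0.025 gives s ≈ 331.01.
So α = 0.34·331.01 ≈ 112.54, β = 0.66·331.01 ≈ 218.47.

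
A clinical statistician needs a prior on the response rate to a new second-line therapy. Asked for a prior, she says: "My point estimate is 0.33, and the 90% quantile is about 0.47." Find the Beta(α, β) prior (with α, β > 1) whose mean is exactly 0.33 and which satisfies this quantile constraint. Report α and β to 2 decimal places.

α ≈ 6.32, β ≈ 12.83

With mean 0.33 fixed, write α = 0.33s, β = 0.67s where s = α+β.
Need P(θ < 0.47) = 0.9 under Beta(0.33s, 0.67s). Normal approximation: (q−m)/√(m(1−m)/s) ≈ z_{0.9} = 1.28, so s ≈ 0.33·0.67·(1.28)²/(0.47−0.33)² = 18.5.
At s = 18.5: P(θ<0.47) ≈ 0.896. Adjusting to match 0.9 gives s ≈ 19.15.
So α = 0.33·19.15 ≈ 6.32, β = 0.67·19.15 ≈ 12.83.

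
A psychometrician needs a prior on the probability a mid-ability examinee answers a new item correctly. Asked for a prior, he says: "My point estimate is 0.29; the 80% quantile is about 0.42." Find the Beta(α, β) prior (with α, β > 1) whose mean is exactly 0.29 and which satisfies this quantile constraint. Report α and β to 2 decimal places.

With mean 0.29 fixed, write α = 0.29s, β = 0.71s where s = α+β.
Need P(θ < 0.42) = 0.8 under Beta(0.29s, 0.71s). Normal approximation: (q−m)/√(m(1−m)/s) ≈ z_{0.8} = 0.842, so s ≈ 0.29·0.71·(0.842)²/(0.42−0.29)² = 8.6.
At s = 8.6: P(θ<0.42) ≈ 0.808. Adjusting to match 0.8 gives s ≈ 7.89.
So α = 0.29·7.89 ≈ 2.29, β = 0.71·7.89 ≈ 5.60.

α ≈ 2.29, β ≈ 5.60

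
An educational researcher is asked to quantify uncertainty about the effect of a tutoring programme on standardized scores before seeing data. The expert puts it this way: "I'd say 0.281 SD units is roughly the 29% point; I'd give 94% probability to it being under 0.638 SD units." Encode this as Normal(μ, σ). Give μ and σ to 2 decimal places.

μ = 0.37, σ = 0.17

For Normal(μ,σ), the p-quantile is μ + z_p·σ. Here z_{0.29} = -0.5534, z_{0.94} = 1.555.
So 0.281 = μ − 0.5534σ and 0.638 = μ + 1.555σ.
Subtracting: σ = (0.638 − 0.281)/(1.555 − (-0.5534)) = 0.17.
Then μ = 0.281 − (-0.5534)·0.17 = 0.37.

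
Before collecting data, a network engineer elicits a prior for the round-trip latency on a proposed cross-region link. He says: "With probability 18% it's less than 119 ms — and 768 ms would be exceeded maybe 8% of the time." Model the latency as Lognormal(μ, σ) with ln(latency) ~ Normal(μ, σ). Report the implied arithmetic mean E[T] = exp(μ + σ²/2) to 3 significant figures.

If T ~ Lognormal(μ,σ) then ln T ~ Normal(μ,σ), so the p-quantile of ln T is μ + z_p·σ.
ln(119) = 4.779 and ln(768) = 6.644; z_{0.18} = -0.9154, z_{0.92} = 1.405.
σ = (6.644 − 4.779)/(1.405 − (-0.9154)) = 0.804.
μ = 4.779 − (-0.9154)·0.804 = 5.515.
E[T] = exp(μ + σ²/2) = exp(5.515 + 0.3229) = 343 ms.

E[T] ≈ 343 ms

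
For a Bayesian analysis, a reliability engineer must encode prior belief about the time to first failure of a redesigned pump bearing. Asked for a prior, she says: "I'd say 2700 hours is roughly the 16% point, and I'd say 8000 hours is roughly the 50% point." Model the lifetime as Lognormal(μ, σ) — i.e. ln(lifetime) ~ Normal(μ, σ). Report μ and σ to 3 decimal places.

If T ~ Lognormal(μ,σ) then ln T ~ Normal(μ,σ), so the p-quantile of ln T is μ + z_p·σ.
ln(2700) = 7.901 and ln(8000) = 8.987; z_{0.16} = -0.9945, z_{0.5} = 0.
σ = (8.987 − 7.901)/(0 − (-0.9945)) = 1.092.
μ = 7.901 − (-0.9945)·1.092 = 8.987.

μ ≈ 8.987, σ ≈ 1.092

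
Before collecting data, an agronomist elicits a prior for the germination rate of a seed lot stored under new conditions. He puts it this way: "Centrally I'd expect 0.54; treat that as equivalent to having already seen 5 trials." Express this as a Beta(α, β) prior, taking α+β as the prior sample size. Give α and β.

Under the effective-sample-size interpretation, Beta(α, β) has prior mean α/(α+β) and prior sample size α+β.
So α+β = 5 and α/(α+β) = 0.54, giving α = 0.54·5 = 2.7 and β = 5 − 2.7 = 2.3.

α = 2.7, β = 2.3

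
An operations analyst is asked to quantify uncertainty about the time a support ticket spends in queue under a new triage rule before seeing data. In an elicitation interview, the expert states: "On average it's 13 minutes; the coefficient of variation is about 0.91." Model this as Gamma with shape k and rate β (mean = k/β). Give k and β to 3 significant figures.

k ≈ 1.21, β ≈ 0.0929

For Gamma(k, rate β): mean = k/β, variance = k/β², so CV = 1/√k.
CV = 0.91, hence k = 1/CV² = 1.21.
Then β = k/mean = 1.21/13 = 0.0929.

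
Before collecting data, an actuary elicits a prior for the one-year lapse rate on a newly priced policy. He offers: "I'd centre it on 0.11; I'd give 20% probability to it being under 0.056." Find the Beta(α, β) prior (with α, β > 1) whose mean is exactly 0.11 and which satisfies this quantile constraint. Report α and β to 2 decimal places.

α ≈ 2.66, β ≈ 21.56

With mean 0.11 fixed, write α = 0.11s, β = 0.89s where s = α+β.
Need P(θ < 0.056) = 0.2 under Beta(0.11s, 0.89s). Normal approximation: (q−m)/√(m(1−m)/s) ≈ z_{0.2} = -0.842, so s ≈ 0.11·0.89·(-0.842)²/(0.056−0.11)² = 23.8.
At s = 23.8: P(θ<0.056) ≈ 0.203. Adjusting to match 0.2 gives s ≈ 24.23.
So α = 0.11·24.23 ≈ 2.66, β = 0.89·24.23 ≈ 21.56.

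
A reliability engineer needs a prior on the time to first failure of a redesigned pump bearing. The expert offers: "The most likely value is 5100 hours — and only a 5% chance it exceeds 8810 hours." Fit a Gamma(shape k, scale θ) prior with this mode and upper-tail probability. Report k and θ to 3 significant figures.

k ≈ 10.3, θ ≈ 546

Gamma(k,θ) with k>1 has mode (k−1)θ, so θ = 5100/(k−1).
Need P(X < 8810) = 0.95 with θ tied to k this way. Start at k = 2, θ = 5100: P(X<8810) ≈ 0.515.
Too low — raise k to concentrate. Iterating converges to k ≈ 10.3.
Then θ = 5100/(10.3−1) ≈ 546.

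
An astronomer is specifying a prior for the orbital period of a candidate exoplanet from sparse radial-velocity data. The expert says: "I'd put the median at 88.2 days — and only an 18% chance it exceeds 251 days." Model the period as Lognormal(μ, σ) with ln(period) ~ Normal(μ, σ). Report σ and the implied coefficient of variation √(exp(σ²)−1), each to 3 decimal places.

If T ~ Lognormal(μ,σ) then ln T ~ Normal(μ,σ), so the p-quantile of ln T is μ + z_p·σ.
ln(88.2) = 4.48 and ln(251) = 5.525; z_{0.5} = 0, z_{0.82} = 0.9154.
σ = (5.525 − 4.48)/(0.9154 − (0)) = 1.143.
μ = 4.48 − (0)·1.143 = 4.480.
CV = √(exp(σ²)−1) = √(exp(1.3054)−1) = 1.640.

σ ≈ 1.143, CV ≈ 1.640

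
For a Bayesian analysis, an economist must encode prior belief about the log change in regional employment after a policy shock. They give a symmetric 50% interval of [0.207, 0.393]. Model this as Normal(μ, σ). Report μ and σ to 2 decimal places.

μ = 0.30, σ = 0.14

A symmetric 50% interval runs μ ± z·σ with z = 0.6745.
Half-width = 0.093, so σ = 0.093/0.6745 = 0.14.
μ is the interval midpoint, 0.30.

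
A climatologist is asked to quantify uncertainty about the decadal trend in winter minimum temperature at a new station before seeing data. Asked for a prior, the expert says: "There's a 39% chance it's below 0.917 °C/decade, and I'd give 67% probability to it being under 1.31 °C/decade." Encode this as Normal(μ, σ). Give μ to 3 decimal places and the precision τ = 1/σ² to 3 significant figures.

The p-quantile of Normal(μ,σ) is μ + z_p·σ, with z_{0.39} = -0.2793 and z_{0.67} = 0.4399.
Eliminate σ: μ = (z₂·x₁ − z₁·x₂)/(z₂ − z₁) = (0.4399·0.917 − (-0.2793)·1.31)/0.7192 = 1.070.
Then σ = (x₂ − x₁)/(z₂ − z₁) = (1.31 − 0.917)/0.7192 = 0.546.
Precision τ = 1/σ² = 1/0.5464² = 3.35.

μ = 1.070, τ = 3.35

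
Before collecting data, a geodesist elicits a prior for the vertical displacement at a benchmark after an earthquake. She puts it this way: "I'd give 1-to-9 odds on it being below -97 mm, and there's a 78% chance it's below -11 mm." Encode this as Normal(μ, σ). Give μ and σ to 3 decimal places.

μ = -43.335, σ = 41.875

The p-quantile of Normal(μ,σ) is μ + z_p·σ, with z_{0.1} = -1.282 and z_{0.78} = 0.7722.
Eliminate σ: μ = (z₂·x₁ − z₁·x₂)/(z₂ − z₁) = (0.7722·-97 − (-1.282)·-11)/2.054 = -43.335.
Then σ = (x₂ − x₁)/(z₂ − z₁) = (-11 − -97)/2.054 = 41.875.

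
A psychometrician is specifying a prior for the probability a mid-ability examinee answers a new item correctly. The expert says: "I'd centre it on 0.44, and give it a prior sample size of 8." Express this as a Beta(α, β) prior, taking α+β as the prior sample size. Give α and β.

α = 3.52, β = 4.48

Under the effective-sample-size interpretation, Beta(α, β) has prior mean α/(α+β) and prior sample size α+β.
So α+β = 8 and α/(α+β) = 0.44, giving α = 0.44·8 = 3.52 and β = 8 − 3.52 = 4.48.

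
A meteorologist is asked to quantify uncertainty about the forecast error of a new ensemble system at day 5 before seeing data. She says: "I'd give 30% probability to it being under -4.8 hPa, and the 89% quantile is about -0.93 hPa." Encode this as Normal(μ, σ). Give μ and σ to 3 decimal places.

μ = -3.641, σ = 2.210

The p-quantile of Normal(μ,σ) is μ + z_p·σ, with z_{0.3} = -0.5244 and z_{0.89} = 1.227.
Eliminate σ: μ = (z₂·x₁ − z₁·x₂)/(z₂ − z₁) = (1.227·-4.8 − (-0.5244)·-0.93)/1.751 = -3.641.
Then σ = (x₂ − x₁)/(z₂ − z₁) = (-0.93 − -4.8)/1.751 = 2.210.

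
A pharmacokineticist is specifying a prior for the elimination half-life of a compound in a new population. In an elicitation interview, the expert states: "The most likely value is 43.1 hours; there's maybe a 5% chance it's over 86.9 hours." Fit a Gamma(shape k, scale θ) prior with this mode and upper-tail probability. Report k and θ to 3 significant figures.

k ≈ 6.63, θ ≈ 7.65

Gamma(k,θ) with k>1 has mode (k−1)θ, so θ = 43.1/(k−1).
Need P(X < 86.9) = 0.95 with θ tied to k this way. Start at k = 2, θ = 43.1: P(X<86.9) ≈ 0.598.
Too low — raise k to concentrate. Iterating converges to k ≈ 6.63.
Then θ = 43.1/(6.63−1) ≈ 7.65.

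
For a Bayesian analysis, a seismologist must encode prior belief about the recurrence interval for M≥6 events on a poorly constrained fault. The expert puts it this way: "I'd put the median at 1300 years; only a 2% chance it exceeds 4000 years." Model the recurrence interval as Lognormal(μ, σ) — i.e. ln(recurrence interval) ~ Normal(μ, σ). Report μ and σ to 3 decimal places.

μ ≈ 7.170, σ ≈ 0.547

If T ~ Lognormal(μ,σ) then ln T ~ Normal(μ,σ), so the p-quantile of ln T is μ + z_p·σ.
ln(1300) = 7.17 and ln(4000) = 8.294; z_{0.5} = 0, z_{0.98} = 2.054.
σ = (8.294 − 7.17)/(2.054 − (0)) = 0.547.
μ = 7.17 − (0)·0.547 = 7.170.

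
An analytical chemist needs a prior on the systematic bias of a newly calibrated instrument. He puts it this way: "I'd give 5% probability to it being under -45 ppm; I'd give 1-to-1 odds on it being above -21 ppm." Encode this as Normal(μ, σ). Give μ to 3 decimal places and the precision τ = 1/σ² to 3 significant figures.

For Normal(μ,σ), the p-quantile is μ + z_p·σ. Here z_{0.05} = -1.645, z_{0.5} = 0.
So -45 = μ − 1.645σ and -21 = μ + 0σ.
Subtracting: σ = (-21 − -45)/(0 − (-1.645)) = 14.591.
Then μ = -45 − (-1.645)·14.591 = -21.000.
Precision τ = 1/σ² = 1/14.59² = 0.0047.

μ = -21.000, τ = 0.0047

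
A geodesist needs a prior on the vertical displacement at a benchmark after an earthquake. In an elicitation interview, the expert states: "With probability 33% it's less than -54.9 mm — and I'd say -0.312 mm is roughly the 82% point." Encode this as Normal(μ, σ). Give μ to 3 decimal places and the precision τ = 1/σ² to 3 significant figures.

μ = -37.181, τ = 0.000616

The p-quantile of Normal(μ,σ) is μ + z_p·σ, with z_{0.33} = -0.4399 and z_{0.82} = 0.9154.
Eliminate σ: μ = (z₂·x₁ − z₁·x₂)/(z₂ − z₁) = (0.9154·-54.9 − (-0.4399)·-0.312)/1.355 = -37.181.
Then σ = (x₂ − x₁)/(z₂ − z₁) = (-0.312 − -54.9)/1.355 = 40.278.
Precision τ = 1/σ² = 1/40.28² = 0.000616.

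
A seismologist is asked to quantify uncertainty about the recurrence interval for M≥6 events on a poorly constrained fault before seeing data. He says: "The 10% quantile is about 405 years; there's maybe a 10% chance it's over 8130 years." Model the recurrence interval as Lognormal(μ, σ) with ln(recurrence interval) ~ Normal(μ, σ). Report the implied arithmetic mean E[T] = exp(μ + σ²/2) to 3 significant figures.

E[T] ≈ 3600 years

If T ~ Lognormal(μ,σ) then ln T ~ Normal(μ,σ), so the p-quantile of ln T is μ + z_p·σ.
ln(405) = 6.004 and ln(8130) = 9.003; z_{0.1} = -1.282, z_{0.9} = 1.282.
σ = (9.003 − 6.004)/(1.282 − (-1.282)) = 1.170.
μ = 6.004 − (-1.282)·1.170 = 7.504.
E[T] = exp(μ + σ²/2) = exp(7.504 + 0.6847) = 3600 years.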